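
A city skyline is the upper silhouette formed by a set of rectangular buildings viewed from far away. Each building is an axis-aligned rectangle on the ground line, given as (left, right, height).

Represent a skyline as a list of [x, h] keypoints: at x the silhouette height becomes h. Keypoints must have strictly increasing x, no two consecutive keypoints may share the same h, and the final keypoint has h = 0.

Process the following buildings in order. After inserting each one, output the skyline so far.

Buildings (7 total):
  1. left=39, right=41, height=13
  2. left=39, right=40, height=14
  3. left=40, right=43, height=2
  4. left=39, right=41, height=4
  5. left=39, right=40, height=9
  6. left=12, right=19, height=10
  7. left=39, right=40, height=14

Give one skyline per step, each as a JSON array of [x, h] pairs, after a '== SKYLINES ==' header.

== SKYLINES ==
[[39,13],[41,0]]
[[39,14],[40,13],[41,0]]
[[39,14],[40,13],[41,2],[43,0]]
[[39,14],[40,13],[41,2],[43,0]]
[[39,14],[40,13],[41,2],[43,0]]
[[12,10],[19,0],[39,14],[40,13],[41,2],[43,0]]
[[12,10],[19,0],[39,14],[40,13],[41,2],[43,0]]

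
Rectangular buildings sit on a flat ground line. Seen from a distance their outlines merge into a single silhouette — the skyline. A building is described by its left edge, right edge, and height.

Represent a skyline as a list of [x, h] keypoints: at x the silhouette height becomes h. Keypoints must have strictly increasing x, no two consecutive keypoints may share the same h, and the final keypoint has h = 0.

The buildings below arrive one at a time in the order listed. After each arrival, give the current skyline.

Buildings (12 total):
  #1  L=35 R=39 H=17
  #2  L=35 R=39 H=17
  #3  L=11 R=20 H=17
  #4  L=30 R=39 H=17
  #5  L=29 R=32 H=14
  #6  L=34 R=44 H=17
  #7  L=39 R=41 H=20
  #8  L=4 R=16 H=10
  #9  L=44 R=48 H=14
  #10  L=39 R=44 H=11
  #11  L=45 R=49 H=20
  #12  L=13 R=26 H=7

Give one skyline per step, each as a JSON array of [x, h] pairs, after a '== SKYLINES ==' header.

== SKYLINES ==
[[35,17],[39,0]]
[[35,17],[39,0]]
[[11,17],[20,0],[35,17],[39,0]]
[[11,17],[20,0],[30,17],[39,0]]
[[11,17],[20,0],[29,14],[30,17],[39,0]]
[[11,17],[20,0],[29,14],[30,17],[44,0]]
[[11,17],[20,0],[29,14],[30,17],[39,20],[41,17],[44,0]]
[[4,10],[11,17],[20,0],[29,14],[30,17],[39,20],[41,17],[44,0]]
[[4,10],[11,17],[20,0],[29,14],[30,17],[39,20],[41,17],[44,14],[48,0]]
[[4,10],[11,17],[20,0],[29,14],[30,17],[39,20],[41,17],[44,14],[48,0]]
[[4,10],[11,17],[20,0],[29,14],[30,17],[39,20],[41,17],[44,14],[45,20],[49,0]]
[[4,10],[11,17],[20,7],[26,0],[29,14],[30,17],[39,20],[41,17],[44,14],[45,20],[49,0]]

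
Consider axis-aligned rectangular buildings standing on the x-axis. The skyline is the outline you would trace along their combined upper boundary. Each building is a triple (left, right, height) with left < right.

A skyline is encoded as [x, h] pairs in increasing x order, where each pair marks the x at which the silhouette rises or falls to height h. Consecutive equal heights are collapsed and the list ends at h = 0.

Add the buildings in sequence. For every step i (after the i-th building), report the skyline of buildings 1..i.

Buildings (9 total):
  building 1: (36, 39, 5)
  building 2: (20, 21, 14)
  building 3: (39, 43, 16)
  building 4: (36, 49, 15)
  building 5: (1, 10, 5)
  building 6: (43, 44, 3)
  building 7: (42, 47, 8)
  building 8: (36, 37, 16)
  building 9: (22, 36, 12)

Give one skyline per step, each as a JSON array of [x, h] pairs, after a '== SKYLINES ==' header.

== SKYLINES ==
[[36,5],[39,0]]
[[20,14],[21,0],[36,5],[39,0]]
[[20,14],[21,0],[36,5],[39,16],[43,0]]
[[20,14],[21,0],[36,15],[39,16],[43,15],[49,0]]
[[1,5],[10,0],[20,14],[21,0],[36,15],[39,16],[43,15],[49,0]]
[[1,5],[10,0],[20,14],[21,0],[36,15],[39,16],[43,15],[49,0]]
[[1,5],[10,0],[20,14],[21,0],[36,15],[39,16],[43,15],[49,0]]
[[1,5],[10,0],[20,14],[21,0],[36,16],[37,15],[39,16],[43,15],[49,0]]
[[1,5],[10,0],[20,14],[21,0],[22,12],[36,16],[37,15],[39,16],[43,15],[49,0]]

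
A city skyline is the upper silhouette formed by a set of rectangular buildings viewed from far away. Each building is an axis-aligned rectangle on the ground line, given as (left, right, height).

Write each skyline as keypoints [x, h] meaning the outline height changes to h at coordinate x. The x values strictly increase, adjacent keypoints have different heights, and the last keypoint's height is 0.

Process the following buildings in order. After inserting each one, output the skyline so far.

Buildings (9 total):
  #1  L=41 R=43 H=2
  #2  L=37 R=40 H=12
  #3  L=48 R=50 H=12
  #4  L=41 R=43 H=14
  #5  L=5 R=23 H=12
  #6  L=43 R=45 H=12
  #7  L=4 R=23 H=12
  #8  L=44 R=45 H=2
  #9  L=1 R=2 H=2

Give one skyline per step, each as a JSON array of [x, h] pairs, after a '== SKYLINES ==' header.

== SKYLINES ==
[[41,2],[43,0]]
[[37,12],[40,0],[41,2],[43,0]]
[[37,12],[40,0],[41,2],[43,0],[48,12],[50,0]]
[[37,12],[40,0],[41,14],[43,0],[48,12],[50,0]]
[[5,12],[23,0],[37,12],[40,0],[41,14],[43,0],[48,12],[50,0]]
[[5,12],[23,0],[37,12],[40,0],[41,14],[43,12],[45,0],[48,12],[50,0]]
[[4,12],[23,0],[37,12],[40,0],[41,14],[43,12],[45,0],[48,12],[50,0]]
[[4,12],[23,0],[37,12],[40,0],[41,14],[43,12],[45,0],[48,12],[50,0]]
[[1,2],[2,0],[4,12],[23,0],[37,12],[40,0],[41,14],[43,12],[45,0],[48,12],[50,0]]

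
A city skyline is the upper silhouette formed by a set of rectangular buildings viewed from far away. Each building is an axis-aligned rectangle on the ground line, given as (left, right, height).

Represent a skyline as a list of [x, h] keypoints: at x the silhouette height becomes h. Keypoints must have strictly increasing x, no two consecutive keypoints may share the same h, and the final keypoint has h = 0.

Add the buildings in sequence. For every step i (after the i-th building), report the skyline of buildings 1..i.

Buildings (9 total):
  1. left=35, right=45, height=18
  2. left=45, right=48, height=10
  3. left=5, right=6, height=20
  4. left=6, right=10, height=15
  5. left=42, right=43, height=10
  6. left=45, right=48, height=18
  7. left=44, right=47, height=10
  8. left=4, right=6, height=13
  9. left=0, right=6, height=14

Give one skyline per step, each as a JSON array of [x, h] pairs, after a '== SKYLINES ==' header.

== SKYLINES ==
[[35,18],[45,0]]
[[35,18],[45,10],[48,0]]
[[5,20],[6,0],[35,18],[45,10],[48,0]]
[[5,20],[6,15],[10,0],[35,18],[45,10],[48,0]]
[[5,20],[6,15],[10,0],[35,18],[45,10],[48,0]]
[[5,20],[6,15],[10,0],[35,18],[48,0]]
[[5,20],[6,15],[10,0],[35,18],[48,0]]
[[4,13],[5,20],[6,15],[10,0],[35,18],[48,0]]
[[0,14],[5,20],[6,15],[10,0],[35,18],[48,0]]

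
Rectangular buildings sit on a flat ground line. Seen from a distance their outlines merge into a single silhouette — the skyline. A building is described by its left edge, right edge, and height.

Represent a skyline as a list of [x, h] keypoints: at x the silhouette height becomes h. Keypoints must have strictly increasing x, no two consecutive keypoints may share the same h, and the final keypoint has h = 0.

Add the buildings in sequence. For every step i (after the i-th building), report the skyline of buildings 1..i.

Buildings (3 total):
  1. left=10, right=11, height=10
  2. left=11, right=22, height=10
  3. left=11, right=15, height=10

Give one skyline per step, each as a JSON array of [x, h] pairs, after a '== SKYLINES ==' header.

== SKYLINES ==
[[10,10],[11,0]]
[[10,10],[22,0]]
[[10,10],[22,0]]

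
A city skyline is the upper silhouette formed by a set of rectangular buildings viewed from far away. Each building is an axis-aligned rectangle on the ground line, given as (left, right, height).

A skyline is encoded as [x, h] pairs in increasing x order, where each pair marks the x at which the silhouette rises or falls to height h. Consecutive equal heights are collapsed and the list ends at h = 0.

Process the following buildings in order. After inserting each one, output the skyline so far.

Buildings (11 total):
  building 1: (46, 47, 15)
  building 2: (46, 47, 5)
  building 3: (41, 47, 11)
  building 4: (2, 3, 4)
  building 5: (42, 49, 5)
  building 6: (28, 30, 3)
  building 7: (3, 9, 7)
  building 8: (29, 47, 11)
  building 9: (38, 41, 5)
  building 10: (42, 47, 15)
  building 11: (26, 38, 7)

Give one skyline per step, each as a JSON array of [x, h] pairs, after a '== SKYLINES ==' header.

== SKYLINES ==
[[46,15],[47,0]]
[[46,15],[47,0]]
[[41,11],[46,15],[47,0]]
[[2,4],[3,0],[41,11],[46,15],[47,0]]
[[2,4],[3,0],[41,11],[46,15],[47,5],[49,0]]
[[2,4],[3,0],[28,3],[30,0],[41,11],[46,15],[47,5],[49,0]]
[[2,4],[3,7],[9,0],[28,3],[30,0],[41,11],[46,15],[47,5],[49,0]]
[[2,4],[3,7],[9,0],[28,3],[29,11],[46,15],[47,5],[49,0]]
[[2,4],[3,7],[9,0],[28,3],[29,11],[46,15],[47,5],[49,0]]
[[2,4],[3,7],[9,0],[28,3],[29,11],[42,15],[47,5],[49,0]]
[[2,4],[3,7],[9,0],[26,7],[29,11],[42,15],[47,5],[49,0]]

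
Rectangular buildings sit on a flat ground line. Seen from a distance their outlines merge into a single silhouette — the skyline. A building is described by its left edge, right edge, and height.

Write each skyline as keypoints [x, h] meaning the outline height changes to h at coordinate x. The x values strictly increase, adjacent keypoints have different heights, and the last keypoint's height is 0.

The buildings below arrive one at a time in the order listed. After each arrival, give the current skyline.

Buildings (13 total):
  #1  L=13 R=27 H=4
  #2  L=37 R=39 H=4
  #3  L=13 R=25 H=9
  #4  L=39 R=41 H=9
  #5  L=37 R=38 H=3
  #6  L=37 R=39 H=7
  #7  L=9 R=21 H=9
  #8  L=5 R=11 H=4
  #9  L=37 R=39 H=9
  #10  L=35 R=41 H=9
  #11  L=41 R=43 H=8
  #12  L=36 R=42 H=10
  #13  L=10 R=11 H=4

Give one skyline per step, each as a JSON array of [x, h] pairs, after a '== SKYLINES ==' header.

== SKYLINES ==
[[13,4],[27,0]]
[[13,4],[27,0],[37,4],[39,0]]
[[13,9],[25,4],[27,0],[37,4],[39,0]]
[[13,9],[25,4],[27,0],[37,4],[39,9],[41,0]]
[[13,9],[25,4],[27,0],[37,4],[39,9],[41,0]]
[[13,9],[25,4],[27,0],[37,7],[39,9],[41,0]]
[[9,9],[25,4],[27,0],[37,7],[39,9],[41,0]]
[[5,4],[9,9],[25,4],[27,0],[37,7],[39,9],[41,0]]
[[5,4],[9,9],[25,4],[27,0],[37,9],[41,0]]
[[5,4],[9,9],[25,4],[27,0],[35,9],[41,0]]
[[5,4],[9,9],[25,4],[27,0],[35,9],[41,8],[43,0]]
[[5,4],[9,9],[25,4],[27,0],[35,9],[36,10],[42,8],[43,0]]
[[5,4],[9,9],[25,4],[27,0],[35,9],[36,10],[42,8],[43,0]]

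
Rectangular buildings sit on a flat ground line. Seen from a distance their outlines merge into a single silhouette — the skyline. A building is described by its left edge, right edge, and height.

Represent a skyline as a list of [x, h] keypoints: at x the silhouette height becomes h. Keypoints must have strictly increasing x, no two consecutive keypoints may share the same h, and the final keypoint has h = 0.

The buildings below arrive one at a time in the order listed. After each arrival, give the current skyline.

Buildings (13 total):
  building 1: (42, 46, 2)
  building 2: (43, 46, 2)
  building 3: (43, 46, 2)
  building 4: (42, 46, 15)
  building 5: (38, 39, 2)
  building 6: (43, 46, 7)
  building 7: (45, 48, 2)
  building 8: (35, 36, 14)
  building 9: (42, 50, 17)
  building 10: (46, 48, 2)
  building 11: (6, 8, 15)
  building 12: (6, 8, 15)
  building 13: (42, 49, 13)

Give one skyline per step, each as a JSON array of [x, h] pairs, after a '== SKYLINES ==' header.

== SKYLINES ==
[[42,2],[46,0]]
[[42,2],[46,0]]
[[42,2],[46,0]]
[[42,15],[46,0]]
[[38,2],[39,0],[42,15],[46,0]]
[[38,2],[39,0],[42,15],[46,0]]
[[38,2],[39,0],[42,15],[46,2],[48,0]]
[[35,14],[36,0],[38,2],[39,0],[42,15],[46,2],[48,0]]
[[35,14],[36,0],[38,2],[39,0],[42,17],[50,0]]
[[35,14],[36,0],[38,2],[39,0],[42,17],[50,0]]
[[6,15],[8,0],[35,14],[36,0],[38,2],[39,0],[42,17],[50,0]]
[[6,15],[8,0],[35,14],[36,0],[38,2],[39,0],[42,17],[50,0]]
[[6,15],[8,0],[35,14],[36,0],[38,2],[39,0],[42,17],[50,0]]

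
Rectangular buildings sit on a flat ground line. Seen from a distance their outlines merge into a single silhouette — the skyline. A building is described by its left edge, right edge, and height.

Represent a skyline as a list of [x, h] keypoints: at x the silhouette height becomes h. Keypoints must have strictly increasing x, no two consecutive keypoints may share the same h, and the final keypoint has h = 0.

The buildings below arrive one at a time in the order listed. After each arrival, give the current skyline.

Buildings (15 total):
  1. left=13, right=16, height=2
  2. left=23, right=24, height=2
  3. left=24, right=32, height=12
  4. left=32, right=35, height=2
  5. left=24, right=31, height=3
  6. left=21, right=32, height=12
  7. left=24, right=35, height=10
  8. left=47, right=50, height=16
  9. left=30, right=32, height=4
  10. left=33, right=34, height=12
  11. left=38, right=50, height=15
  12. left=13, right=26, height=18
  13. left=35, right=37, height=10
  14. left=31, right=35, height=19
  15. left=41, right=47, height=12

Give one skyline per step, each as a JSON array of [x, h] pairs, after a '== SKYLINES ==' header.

== SKYLINES ==
[[13,2],[16,0]]
[[13,2],[16,0],[23,2],[24,0]]
[[13,2],[16,0],[23,2],[24,12],[32,0]]
[[13,2],[16,0],[23,2],[24,12],[32,2],[35,0]]
[[13,2],[16,0],[23,2],[24,12],[32,2],[35,0]]
[[13,2],[16,0],[21,12],[32,2],[35,0]]
[[13,2],[16,0],[21,12],[32,10],[35,0]]
[[13,2],[16,0],[21,12],[32,10],[35,0],[47,16],[50,0]]
[[13,2],[16,0],[21,12],[32,10],[35,0],[47,16],[50,0]]
[[13,2],[16,0],[21,12],[32,10],[33,12],[34,10],[35,0],[47,16],[50,0]]
[[13,2],[16,0],[21,12],[32,10],[33,12],[34,10],[35,0],[38,15],[47,16],[50,0]]
[[13,18],[26,12],[32,10],[33,12],[34,10],[35,0],[38,15],[47,16],[50,0]]
[[13,18],[26,12],[32,10],[33,12],[34,10],[37,0],[38,15],[47,16],[50,0]]
[[13,18],[26,12],[31,19],[35,10],[37,0],[38,15],[47,16],[50,0]]
[[13,18],[26,12],[31,19],[35,10],[37,0],[38,15],[47,16],[50,0]]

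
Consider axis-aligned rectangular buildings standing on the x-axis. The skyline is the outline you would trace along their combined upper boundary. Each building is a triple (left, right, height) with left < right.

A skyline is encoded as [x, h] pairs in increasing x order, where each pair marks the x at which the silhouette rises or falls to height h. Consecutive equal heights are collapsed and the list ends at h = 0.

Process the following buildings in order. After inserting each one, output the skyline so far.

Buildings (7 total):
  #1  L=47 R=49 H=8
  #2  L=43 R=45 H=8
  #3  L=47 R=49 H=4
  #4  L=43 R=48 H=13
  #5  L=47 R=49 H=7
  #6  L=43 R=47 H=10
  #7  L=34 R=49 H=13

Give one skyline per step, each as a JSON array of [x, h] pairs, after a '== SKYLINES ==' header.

== SKYLINES ==
[[47,8],[49,0]]
[[43,8],[45,0],[47,8],[49,0]]
[[43,8],[45,0],[47,8],[49,0]]
[[43,13],[48,8],[49,0]]
[[43,13],[48,8],[49,0]]
[[43,13],[48,8],[49,0]]
[[34,13],[49,0]]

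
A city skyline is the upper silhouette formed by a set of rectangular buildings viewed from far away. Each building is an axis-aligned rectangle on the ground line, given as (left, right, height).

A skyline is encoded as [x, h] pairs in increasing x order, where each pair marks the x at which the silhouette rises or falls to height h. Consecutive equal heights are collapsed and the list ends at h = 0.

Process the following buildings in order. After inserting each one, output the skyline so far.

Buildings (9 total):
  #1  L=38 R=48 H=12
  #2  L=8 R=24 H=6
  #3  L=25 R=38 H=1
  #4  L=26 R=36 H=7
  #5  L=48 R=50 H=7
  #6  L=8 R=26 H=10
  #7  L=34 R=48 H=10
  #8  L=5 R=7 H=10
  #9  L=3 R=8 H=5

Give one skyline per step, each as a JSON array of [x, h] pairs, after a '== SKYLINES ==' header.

== SKYLINES ==
[[38,12],[48,0]]
[[8,6],[24,0],[38,12],[48,0]]
[[8,6],[24,0],[25,1],[38,12],[48,0]]
[[8,6],[24,0],[25,1],[26,7],[36,1],[38,12],[48,0]]
[[8,6],[24,0],[25,1],[26,7],[36,1],[38,12],[48,7],[50,0]]
[[8,10],[26,7],[36,1],[38,12],[48,7],[50,0]]
[[8,10],[26,7],[34,10],[38,12],[48,7],[50,0]]
[[5,10],[7,0],[8,10],[26,7],[34,10],[38,12],[48,7],[50,0]]
[[3,5],[5,10],[7,5],[8,10],[26,7],[34,10],[38,12],[48,7],[50,0]]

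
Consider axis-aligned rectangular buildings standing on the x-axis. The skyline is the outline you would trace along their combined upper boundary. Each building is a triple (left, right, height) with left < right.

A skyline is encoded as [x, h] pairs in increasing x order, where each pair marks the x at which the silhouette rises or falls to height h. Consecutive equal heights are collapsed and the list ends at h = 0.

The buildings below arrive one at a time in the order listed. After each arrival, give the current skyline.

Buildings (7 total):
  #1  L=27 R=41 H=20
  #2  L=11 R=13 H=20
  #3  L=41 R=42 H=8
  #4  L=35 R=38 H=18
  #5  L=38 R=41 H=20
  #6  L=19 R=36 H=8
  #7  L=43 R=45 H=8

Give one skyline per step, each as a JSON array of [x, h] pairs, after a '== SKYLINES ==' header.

== SKYLINES ==
[[27,20],[41,0]]
[[11,20],[13,0],[27,20],[41,0]]
[[11,20],[13,0],[27,20],[41,8],[42,0]]
[[11,20],[13,0],[27,20],[41,8],[42,0]]
[[11,20],[13,0],[27,20],[41,8],[42,0]]
[[11,20],[13,0],[19,8],[27,20],[41,8],[42,0]]
[[11,20],[13,0],[19,8],[27,20],[41,8],[42,0],[43,8],[45,0]]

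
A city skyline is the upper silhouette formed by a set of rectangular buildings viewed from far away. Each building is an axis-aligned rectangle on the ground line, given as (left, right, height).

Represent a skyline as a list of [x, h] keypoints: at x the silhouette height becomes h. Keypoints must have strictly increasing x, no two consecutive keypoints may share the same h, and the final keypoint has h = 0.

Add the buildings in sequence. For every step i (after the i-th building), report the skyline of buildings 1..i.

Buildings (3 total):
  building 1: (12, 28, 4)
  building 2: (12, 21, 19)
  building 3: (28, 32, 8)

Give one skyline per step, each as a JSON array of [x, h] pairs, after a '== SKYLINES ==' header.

== SKYLINES ==
[[12,4],[28,0]]
[[12,19],[21,4],[28,0]]
[[12,19],[21,4],[28,8],[32,0]]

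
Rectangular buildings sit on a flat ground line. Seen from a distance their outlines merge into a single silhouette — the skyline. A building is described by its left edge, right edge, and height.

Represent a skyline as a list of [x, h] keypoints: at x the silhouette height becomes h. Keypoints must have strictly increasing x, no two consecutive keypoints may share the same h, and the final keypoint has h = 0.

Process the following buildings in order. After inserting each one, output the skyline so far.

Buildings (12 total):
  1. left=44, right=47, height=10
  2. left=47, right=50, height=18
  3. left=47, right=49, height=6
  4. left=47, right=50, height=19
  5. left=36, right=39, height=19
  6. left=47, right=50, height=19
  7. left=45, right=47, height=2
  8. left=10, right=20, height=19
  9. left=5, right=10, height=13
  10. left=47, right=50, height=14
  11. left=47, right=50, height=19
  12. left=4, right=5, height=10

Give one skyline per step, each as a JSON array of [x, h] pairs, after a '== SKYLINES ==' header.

== SKYLINES ==
[[44,10],[47,0]]
[[44,10],[47,18],[50,0]]
[[44,10],[47,18],[50,0]]
[[44,10],[47,19],[50,0]]
[[36,19],[39,0],[44,10],[47,19],[50,0]]
[[36,19],[39,0],[44,10],[47,19],[50,0]]
[[36,19],[39,0],[44,10],[47,19],[50,0]]
[[10,19],[20,0],[36,19],[39,0],[44,10],[47,19],[50,0]]
[[5,13],[10,19],[20,0],[36,19],[39,0],[44,10],[47,19],[50,0]]
[[5,13],[10,19],[20,0],[36,19],[39,0],[44,10],[47,19],[50,0]]
[[5,13],[10,19],[20,0],[36,19],[39,0],[44,10],[47,19],[50,0]]
[[4,10],[5,13],[10,19],[20,0],[36,19],[39,0],[44,10],[47,19],[50,0]]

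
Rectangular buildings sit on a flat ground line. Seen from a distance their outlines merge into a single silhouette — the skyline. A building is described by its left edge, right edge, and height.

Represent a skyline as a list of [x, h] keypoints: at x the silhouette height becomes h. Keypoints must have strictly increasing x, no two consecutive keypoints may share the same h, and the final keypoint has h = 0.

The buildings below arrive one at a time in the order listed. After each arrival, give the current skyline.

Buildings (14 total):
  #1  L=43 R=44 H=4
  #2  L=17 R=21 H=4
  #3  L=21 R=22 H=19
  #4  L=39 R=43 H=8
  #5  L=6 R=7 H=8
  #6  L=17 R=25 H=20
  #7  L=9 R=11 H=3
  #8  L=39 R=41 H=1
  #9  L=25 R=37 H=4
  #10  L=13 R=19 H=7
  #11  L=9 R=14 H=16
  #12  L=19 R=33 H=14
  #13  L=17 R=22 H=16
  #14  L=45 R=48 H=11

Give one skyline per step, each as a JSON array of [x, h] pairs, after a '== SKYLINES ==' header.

== SKYLINES ==
[[43,4],[44,0]]
[[17,4],[21,0],[43,4],[44,0]]
[[17,4],[21,19],[22,0],[43,4],[44,0]]
[[17,4],[21,19],[22,0],[39,8],[43,4],[44,0]]
[[6,8],[7,0],[17,4],[21,19],[22,0],[39,8],[43,4],[44,0]]
[[6,8],[7,0],[17,20],[25,0],[39,8],[43,4],[44,0]]
[[6,8],[7,0],[9,3],[11,0],[17,20],[25,0],[39,8],[43,4],[44,0]]
[[6,8],[7,0],[9,3],[11,0],[17,20],[25,0],[39,8],[43,4],[44,0]]
[[6,8],[7,0],[9,3],[11,0],[17,20],[25,4],[37,0],[39,8],[43,4],[44,0]]
[[6,8],[7,0],[9,3],[11,0],[13,7],[17,20],[25,4],[37,0],[39,8],[43,4],[44,0]]
[[6,8],[7,0],[9,16],[14,7],[17,20],[25,4],[37,0],[39,8],[43,4],[44,0]]
[[6,8],[7,0],[9,16],[14,7],[17,20],[25,14],[33,4],[37,0],[39,8],[43,4],[44,0]]
[[6,8],[7,0],[9,16],[14,7],[17,20],[25,14],[33,4],[37,0],[39,8],[43,4],[44,0]]
[[6,8],[7,0],[9,16],[14,7],[17,20],[25,14],[33,4],[37,0],[39,8],[43,4],[44,0],[45,11],[48,0]]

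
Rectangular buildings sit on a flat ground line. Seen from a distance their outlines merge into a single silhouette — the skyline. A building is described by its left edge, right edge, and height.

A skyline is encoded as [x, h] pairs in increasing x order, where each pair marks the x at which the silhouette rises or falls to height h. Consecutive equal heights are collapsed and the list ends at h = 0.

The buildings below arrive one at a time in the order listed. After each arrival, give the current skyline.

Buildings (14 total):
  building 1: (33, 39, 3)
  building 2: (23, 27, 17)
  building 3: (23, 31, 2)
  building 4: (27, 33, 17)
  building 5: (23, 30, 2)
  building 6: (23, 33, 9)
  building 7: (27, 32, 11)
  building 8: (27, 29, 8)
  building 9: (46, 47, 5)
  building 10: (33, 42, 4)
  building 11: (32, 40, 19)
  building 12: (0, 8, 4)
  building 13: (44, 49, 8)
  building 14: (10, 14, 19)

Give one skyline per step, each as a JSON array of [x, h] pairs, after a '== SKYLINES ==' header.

== SKYLINES ==
[[33,3],[39,0]]
[[23,17],[27,0],[33,3],[39,0]]
[[23,17],[27,2],[31,0],[33,3],[39,0]]
[[23,17],[33,3],[39,0]]
[[23,17],[33,3],[39,0]]
[[23,17],[33,3],[39,0]]
[[23,17],[33,3],[39,0]]
[[23,17],[33,3],[39,0]]
[[23,17],[33,3],[39,0],[46,5],[47,0]]
[[23,17],[33,4],[42,0],[46,5],[47,0]]
[[23,17],[32,19],[40,4],[42,0],[46,5],[47,0]]
[[0,4],[8,0],[23,17],[32,19],[40,4],[42,0],[46,5],[47,0]]
[[0,4],[8,0],[23,17],[32,19],[40,4],[42,0],[44,8],[49,0]]
[[0,4],[8,0],[10,19],[14,0],[23,17],[32,19],[40,4],[42,0],[44,8],[49,0]]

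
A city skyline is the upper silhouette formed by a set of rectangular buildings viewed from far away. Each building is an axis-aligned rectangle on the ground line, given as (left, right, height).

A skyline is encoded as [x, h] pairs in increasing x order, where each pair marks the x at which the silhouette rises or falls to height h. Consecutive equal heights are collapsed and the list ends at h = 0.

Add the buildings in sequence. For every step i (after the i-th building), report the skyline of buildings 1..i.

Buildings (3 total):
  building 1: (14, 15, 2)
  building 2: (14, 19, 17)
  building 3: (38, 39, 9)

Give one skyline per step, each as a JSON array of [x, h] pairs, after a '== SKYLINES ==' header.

== SKYLINES ==
[[14,2],[15,0]]
[[14,17],[19,0]]
[[14,17],[19,0],[38,9],[39,0]]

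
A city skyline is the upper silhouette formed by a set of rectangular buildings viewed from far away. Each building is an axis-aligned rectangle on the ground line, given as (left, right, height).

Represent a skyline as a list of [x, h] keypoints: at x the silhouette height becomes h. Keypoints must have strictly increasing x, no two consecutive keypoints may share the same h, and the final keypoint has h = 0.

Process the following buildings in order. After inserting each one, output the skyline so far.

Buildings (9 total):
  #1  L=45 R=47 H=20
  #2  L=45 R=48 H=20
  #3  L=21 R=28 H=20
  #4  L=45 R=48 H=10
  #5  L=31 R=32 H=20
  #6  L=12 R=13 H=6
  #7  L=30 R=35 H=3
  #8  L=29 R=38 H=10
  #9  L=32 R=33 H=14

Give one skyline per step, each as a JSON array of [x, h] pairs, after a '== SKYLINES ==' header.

== SKYLINES ==
[[45,20],[47,0]]
[[45,20],[48,0]]
[[21,20],[28,0],[45,20],[48,0]]
[[21,20],[28,0],[45,20],[48,0]]
[[21,20],[28,0],[31,20],[32,0],[45,20],[48,0]]
[[12,6],[13,0],[21,20],[28,0],[31,20],[32,0],[45,20],[48,0]]
[[12,6],[13,0],[21,20],[28,0],[30,3],[31,20],[32,3],[35,0],[45,20],[48,0]]
[[12,6],[13,0],[21,20],[28,0],[29,10],[31,20],[32,10],[38,0],[45,20],[48,0]]
[[12,6],[13,0],[21,20],[28,0],[29,10],[31,20],[32,14],[33,10],[38,0],[45,20],[48,0]]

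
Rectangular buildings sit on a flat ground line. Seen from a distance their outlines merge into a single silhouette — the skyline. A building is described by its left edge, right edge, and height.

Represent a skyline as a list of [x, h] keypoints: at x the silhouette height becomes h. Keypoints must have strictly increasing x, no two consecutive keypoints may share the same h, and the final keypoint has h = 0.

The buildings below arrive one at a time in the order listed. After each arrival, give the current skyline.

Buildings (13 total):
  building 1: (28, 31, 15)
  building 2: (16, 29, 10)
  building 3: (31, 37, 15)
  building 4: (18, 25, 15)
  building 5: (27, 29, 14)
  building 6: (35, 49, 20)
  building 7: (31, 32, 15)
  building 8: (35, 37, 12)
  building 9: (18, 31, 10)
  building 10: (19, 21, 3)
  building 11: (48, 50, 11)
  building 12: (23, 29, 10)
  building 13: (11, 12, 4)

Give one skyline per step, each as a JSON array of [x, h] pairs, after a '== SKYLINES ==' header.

== SKYLINES ==
[[28,15],[31,0]]
[[16,10],[28,15],[31,0]]
[[16,10],[28,15],[37,0]]
[[16,10],[18,15],[25,10],[28,15],[37,0]]
[[16,10],[18,15],[25,10],[27,14],[28,15],[37,0]]
[[16,10],[18,15],[25,10],[27,14],[28,15],[35,20],[49,0]]
[[16,10],[18,15],[25,10],[27,14],[28,15],[35,20],[49,0]]
[[16,10],[18,15],[25,10],[27,14],[28,15],[35,20],[49,0]]
[[16,10],[18,15],[25,10],[27,14],[28,15],[35,20],[49,0]]
[[16,10],[18,15],[25,10],[27,14],[28,15],[35,20],[49,0]]
[[16,10],[18,15],[25,10],[27,14],[28,15],[35,20],[49,11],[50,0]]
[[16,10],[18,15],[25,10],[27,14],[28,15],[35,20],[49,11],[50,0]]
[[11,4],[12,0],[16,10],[18,15],[25,10],[27,14],[28,15],[35,20],[49,11],[50,0]]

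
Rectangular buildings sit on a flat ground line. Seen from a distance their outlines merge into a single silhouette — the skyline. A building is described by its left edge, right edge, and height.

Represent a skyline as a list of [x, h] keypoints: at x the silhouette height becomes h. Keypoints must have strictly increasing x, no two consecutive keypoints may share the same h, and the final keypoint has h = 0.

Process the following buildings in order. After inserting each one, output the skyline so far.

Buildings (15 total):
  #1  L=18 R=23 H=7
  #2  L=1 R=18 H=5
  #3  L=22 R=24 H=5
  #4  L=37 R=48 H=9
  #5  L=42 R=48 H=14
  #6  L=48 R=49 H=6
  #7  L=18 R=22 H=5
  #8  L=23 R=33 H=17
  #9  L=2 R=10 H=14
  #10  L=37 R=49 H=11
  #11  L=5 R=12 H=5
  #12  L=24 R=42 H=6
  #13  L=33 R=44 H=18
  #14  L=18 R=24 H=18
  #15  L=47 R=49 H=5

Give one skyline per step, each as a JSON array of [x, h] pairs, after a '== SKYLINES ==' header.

== SKYLINES ==
[[18,7],[23,0]]
[[1,5],[18,7],[23,0]]
[[1,5],[18,7],[23,5],[24,0]]
[[1,5],[18,7],[23,5],[24,0],[37,9],[48,0]]
[[1,5],[18,7],[23,5],[24,0],[37,9],[42,14],[48,0]]
[[1,5],[18,7],[23,5],[24,0],[37,9],[42,14],[48,6],[49,0]]
[[1,5],[18,7],[23,5],[24,0],[37,9],[42,14],[48,6],[49,0]]
[[1,5],[18,7],[23,17],[33,0],[37,9],[42,14],[48,6],[49,0]]
[[1,5],[2,14],[10,5],[18,7],[23,17],[33,0],[37,9],[42,14],[48,6],[49,0]]
[[1,5],[2,14],[10,5],[18,7],[23,17],[33,0],[37,11],[42,14],[48,11],[49,0]]
[[1,5],[2,14],[10,5],[18,7],[23,17],[33,0],[37,11],[42,14],[48,11],[49,0]]
[[1,5],[2,14],[10,5],[18,7],[23,17],[33,6],[37,11],[42,14],[48,11],[49,0]]
[[1,5],[2,14],[10,5],[18,7],[23,17],[33,18],[44,14],[48,11],[49,0]]
[[1,5],[2,14],[10,5],[18,18],[24,17],[33,18],[44,14],[48,11],[49,0]]
[[1,5],[2,14],[10,5],[18,18],[24,17],[33,18],[44,14],[48,11],[49,0]]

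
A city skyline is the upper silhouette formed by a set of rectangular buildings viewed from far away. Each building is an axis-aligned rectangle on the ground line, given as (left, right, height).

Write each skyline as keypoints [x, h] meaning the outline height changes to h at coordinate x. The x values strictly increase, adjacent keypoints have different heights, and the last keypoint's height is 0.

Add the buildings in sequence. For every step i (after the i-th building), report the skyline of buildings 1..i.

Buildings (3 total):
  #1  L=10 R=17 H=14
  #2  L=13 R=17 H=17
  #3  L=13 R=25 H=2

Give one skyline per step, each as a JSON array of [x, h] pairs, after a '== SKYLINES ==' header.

== SKYLINES ==
[[10,14],[17,0]]
[[10,14],[13,17],[17,0]]
[[10,14],[13,17],[17,2],[25,0]]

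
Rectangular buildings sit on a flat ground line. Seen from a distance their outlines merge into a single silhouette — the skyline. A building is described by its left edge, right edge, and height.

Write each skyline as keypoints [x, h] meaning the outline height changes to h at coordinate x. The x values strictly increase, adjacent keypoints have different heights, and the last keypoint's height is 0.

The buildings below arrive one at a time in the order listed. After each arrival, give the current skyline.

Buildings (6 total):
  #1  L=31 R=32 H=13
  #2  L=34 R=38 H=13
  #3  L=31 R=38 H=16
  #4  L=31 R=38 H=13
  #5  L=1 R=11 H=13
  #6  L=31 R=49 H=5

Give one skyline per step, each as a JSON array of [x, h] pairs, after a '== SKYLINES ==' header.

== SKYLINES ==
[[31,13],[32,0]]
[[31,13],[32,0],[34,13],[38,0]]
[[31,16],[38,0]]
[[31,16],[38,0]]
[[1,13],[11,0],[31,16],[38,0]]
[[1,13],[11,0],[31,16],[38,5],[49,0]]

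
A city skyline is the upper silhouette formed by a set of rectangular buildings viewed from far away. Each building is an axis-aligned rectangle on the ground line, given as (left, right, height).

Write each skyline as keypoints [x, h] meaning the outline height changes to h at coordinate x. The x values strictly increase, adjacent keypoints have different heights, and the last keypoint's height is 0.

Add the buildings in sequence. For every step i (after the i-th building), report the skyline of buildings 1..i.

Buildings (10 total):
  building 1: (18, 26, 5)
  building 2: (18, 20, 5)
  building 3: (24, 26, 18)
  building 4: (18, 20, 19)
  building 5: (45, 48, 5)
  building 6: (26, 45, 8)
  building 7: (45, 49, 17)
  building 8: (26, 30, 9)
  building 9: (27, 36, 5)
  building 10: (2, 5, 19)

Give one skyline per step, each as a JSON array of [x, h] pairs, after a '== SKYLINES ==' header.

== SKYLINES ==
[[18,5],[26,0]]
[[18,5],[26,0]]
[[18,5],[24,18],[26,0]]
[[18,19],[20,5],[24,18],[26,0]]
[[18,19],[20,5],[24,18],[26,0],[45,5],[48,0]]
[[18,19],[20,5],[24,18],[26,8],[45,5],[48,0]]
[[18,19],[20,5],[24,18],[26,8],[45,17],[49,0]]
[[18,19],[20,5],[24,18],[26,9],[30,8],[45,17],[49,0]]
[[18,19],[20,5],[24,18],[26,9],[30,8],[45,17],[49,0]]
[[2,19],[5,0],[18,19],[20,5],[24,18],[26,9],[30,8],[45,17],[49,0]]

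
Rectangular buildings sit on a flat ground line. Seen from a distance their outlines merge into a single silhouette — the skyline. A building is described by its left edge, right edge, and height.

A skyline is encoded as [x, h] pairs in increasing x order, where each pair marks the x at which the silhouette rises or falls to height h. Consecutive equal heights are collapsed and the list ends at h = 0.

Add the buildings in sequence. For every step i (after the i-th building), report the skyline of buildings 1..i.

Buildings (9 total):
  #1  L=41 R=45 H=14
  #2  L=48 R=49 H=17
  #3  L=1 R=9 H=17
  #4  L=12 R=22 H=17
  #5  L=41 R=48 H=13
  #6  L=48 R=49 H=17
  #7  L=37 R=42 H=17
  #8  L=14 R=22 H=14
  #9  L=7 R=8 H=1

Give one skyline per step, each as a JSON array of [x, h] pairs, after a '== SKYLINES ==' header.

== SKYLINES ==
[[41,14],[45,0]]
[[41,14],[45,0],[48,17],[49,0]]
[[1,17],[9,0],[41,14],[45,0],[48,17],[49,0]]
[[1,17],[9,0],[12,17],[22,0],[41,14],[45,0],[48,17],[49,0]]
[[1,17],[9,0],[12,17],[22,0],[41,14],[45,13],[48,17],[49,0]]
[[1,17],[9,0],[12,17],[22,0],[41,14],[45,13],[48,17],[49,0]]
[[1,17],[9,0],[12,17],[22,0],[37,17],[42,14],[45,13],[48,17],[49,0]]
[[1,17],[9,0],[12,17],[22,0],[37,17],[42,14],[45,13],[48,17],[49,0]]
[[1,17],[9,0],[12,17],[22,0],[37,17],[42,14],[45,13],[48,17],[49,0]]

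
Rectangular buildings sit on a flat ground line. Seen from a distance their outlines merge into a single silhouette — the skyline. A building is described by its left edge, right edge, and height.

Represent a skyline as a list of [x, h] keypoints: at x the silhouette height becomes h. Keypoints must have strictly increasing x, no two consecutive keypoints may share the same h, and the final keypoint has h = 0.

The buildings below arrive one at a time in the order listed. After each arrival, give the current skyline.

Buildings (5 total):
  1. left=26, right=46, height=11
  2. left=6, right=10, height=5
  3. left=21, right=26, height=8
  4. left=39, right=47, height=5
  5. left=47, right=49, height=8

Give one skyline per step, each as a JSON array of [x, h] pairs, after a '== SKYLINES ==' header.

== SKYLINES ==
[[26,11],[46,0]]
[[6,5],[10,0],[26,11],[46,0]]
[[6,5],[10,0],[21,8],[26,11],[46,0]]
[[6,5],[10,0],[21,8],[26,11],[46,5],[47,0]]
[[6,5],[10,0],[21,8],[26,11],[46,5],[47,8],[49,0]]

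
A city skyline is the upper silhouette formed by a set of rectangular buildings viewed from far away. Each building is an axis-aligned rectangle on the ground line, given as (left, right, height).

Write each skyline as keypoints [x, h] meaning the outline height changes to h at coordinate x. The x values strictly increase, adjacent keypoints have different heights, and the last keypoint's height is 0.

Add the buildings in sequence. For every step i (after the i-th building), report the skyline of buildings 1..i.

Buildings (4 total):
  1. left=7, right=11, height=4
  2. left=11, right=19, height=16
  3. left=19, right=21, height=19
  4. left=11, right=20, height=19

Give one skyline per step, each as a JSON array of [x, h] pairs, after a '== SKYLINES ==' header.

== SKYLINES ==
[[7,4],[11,0]]
[[7,4],[11,16],[19,0]]
[[7,4],[11,16],[19,19],[21,0]]
[[7,4],[11,19],[21,0]]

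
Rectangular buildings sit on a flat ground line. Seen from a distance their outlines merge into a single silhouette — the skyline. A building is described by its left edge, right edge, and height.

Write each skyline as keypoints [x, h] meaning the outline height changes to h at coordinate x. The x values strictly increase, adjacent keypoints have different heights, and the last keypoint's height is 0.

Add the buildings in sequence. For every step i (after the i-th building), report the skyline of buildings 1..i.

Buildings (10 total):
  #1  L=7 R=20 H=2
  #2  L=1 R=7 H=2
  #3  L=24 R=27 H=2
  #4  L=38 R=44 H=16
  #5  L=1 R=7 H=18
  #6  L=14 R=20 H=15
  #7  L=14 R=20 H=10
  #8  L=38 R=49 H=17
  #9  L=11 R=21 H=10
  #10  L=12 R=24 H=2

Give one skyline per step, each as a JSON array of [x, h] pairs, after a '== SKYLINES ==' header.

== SKYLINES ==
[[7,2],[20,0]]
[[1,2],[20,0]]
[[1,2],[20,0],[24,2],[27,0]]
[[1,2],[20,0],[24,2],[27,0],[38,16],[44,0]]
[[1,18],[7,2],[20,0],[24,2],[27,0],[38,16],[44,0]]
[[1,18],[7,2],[14,15],[20,0],[24,2],[27,0],[38,16],[44,0]]
[[1,18],[7,2],[14,15],[20,0],[24,2],[27,0],[38,16],[44,0]]
[[1,18],[7,2],[14,15],[20,0],[24,2],[27,0],[38,17],[49,0]]
[[1,18],[7,2],[11,10],[14,15],[20,10],[21,0],[24,2],[27,0],[38,17],[49,0]]
[[1,18],[7,2],[11,10],[14,15],[20,10],[21,2],[27,0],[38,17],[49,0]]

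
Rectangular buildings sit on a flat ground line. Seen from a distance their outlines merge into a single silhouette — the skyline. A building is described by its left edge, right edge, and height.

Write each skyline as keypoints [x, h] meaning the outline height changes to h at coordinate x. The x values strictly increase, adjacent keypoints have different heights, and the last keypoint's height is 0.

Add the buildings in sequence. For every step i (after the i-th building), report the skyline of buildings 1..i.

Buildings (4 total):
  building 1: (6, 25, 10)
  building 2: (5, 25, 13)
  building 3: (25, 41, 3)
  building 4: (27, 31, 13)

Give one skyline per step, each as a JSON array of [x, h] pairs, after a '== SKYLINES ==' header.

== SKYLINES ==
[[6,10],[25,0]]
[[5,13],[25,0]]
[[5,13],[25,3],[41,0]]
[[5,13],[25,3],[27,13],[31,3],[41,0]]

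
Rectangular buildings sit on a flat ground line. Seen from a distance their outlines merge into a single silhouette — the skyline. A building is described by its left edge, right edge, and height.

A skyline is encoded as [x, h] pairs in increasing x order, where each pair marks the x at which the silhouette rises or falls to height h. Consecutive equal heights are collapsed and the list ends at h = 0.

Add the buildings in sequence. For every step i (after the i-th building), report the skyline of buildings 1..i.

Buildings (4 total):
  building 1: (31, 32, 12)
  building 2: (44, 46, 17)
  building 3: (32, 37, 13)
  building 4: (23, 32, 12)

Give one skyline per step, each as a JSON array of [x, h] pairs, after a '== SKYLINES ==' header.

== SKYLINES ==
[[31,12],[32,0]]
[[31,12],[32,0],[44,17],[46,0]]
[[31,12],[32,13],[37,0],[44,17],[46,0]]
[[23,12],[32,13],[37,0],[44,17],[46,0]]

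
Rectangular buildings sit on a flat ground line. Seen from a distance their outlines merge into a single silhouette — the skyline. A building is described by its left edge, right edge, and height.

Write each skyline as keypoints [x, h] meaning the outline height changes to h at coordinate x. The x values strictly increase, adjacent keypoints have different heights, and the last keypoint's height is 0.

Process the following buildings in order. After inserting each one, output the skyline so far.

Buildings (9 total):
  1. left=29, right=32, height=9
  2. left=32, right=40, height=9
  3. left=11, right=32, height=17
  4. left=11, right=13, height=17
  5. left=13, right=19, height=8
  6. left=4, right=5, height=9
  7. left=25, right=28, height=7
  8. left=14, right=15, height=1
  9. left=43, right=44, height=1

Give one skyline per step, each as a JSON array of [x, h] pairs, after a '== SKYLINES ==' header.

== SKYLINES ==
[[29,9],[32,0]]
[[29,9],[40,0]]
[[11,17],[32,9],[40,0]]
[[11,17],[32,9],[40,0]]
[[11,17],[32,9],[40,0]]
[[4,9],[5,0],[11,17],[32,9],[40,0]]
[[4,9],[5,0],[11,17],[32,9],[40,0]]
[[4,9],[5,0],[11,17],[32,9],[40,0]]
[[4,9],[5,0],[11,17],[32,9],[40,0],[43,1],[44,0]]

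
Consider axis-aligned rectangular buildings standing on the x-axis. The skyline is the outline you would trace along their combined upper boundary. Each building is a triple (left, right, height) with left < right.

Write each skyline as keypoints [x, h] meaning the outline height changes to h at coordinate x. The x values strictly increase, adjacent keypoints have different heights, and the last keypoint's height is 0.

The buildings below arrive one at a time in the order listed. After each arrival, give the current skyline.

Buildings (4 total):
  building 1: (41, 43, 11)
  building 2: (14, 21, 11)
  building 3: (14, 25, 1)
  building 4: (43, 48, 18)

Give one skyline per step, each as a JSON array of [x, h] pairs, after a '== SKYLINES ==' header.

== SKYLINES ==
[[41,11],[43,0]]
[[14,11],[21,0],[41,11],[43,0]]
[[14,11],[21,1],[25,0],[41,11],[43,0]]
[[14,11],[21,1],[25,0],[41,11],[43,18],[48,0]]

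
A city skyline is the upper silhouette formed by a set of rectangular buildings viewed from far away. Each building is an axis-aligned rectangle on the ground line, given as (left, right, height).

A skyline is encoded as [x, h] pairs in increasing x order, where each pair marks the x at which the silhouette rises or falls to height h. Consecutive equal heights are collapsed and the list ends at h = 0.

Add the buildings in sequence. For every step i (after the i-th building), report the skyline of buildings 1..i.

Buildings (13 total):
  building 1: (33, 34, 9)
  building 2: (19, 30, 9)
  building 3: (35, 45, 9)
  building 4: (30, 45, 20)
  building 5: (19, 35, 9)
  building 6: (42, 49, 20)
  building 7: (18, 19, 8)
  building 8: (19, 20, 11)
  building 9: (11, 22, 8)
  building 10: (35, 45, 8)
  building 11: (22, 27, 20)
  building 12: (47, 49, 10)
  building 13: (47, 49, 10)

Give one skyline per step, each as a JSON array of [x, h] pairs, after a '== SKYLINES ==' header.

== SKYLINES ==
[[33,9],[34,0]]
[[19,9],[30,0],[33,9],[34,0]]
[[19,9],[30,0],[33,9],[34,0],[35,9],[45,0]]
[[19,9],[30,20],[45,0]]
[[19,9],[30,20],[45,0]]
[[19,9],[30,20],[49,0]]
[[18,8],[19,9],[30,20],[49,0]]
[[18,8],[19,11],[20,9],[30,20],[49,0]]
[[11,8],[19,11],[20,9],[30,20],[49,0]]
[[11,8],[19,11],[20,9],[30,20],[49,0]]
[[11,8],[19,11],[20,9],[22,20],[27,9],[30,20],[49,0]]
[[11,8],[19,11],[20,9],[22,20],[27,9],[30,20],[49,0]]
[[11,8],[19,11],[20,9],[22,20],[27,9],[30,20],[49,0]]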